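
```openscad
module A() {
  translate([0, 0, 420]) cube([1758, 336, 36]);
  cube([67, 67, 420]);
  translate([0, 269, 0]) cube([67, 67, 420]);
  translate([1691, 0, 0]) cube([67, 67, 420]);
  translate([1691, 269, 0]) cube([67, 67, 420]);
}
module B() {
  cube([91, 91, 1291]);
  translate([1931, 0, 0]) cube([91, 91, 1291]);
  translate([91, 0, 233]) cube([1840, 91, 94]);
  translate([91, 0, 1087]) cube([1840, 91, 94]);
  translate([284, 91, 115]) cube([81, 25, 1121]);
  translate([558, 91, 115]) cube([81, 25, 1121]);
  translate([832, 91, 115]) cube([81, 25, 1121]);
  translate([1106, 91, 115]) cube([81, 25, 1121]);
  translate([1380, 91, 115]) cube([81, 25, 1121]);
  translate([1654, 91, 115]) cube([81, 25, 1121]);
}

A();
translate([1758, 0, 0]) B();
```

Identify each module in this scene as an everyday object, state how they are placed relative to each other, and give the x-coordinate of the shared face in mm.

The bench's +x face and the fence section's −x face are both at x = 1758 mm.

A is a bench. B is a fence section. The fence section is against the bench's +x side, with their −y faces flush. The x-coordinate of the shared face is 1758 mm.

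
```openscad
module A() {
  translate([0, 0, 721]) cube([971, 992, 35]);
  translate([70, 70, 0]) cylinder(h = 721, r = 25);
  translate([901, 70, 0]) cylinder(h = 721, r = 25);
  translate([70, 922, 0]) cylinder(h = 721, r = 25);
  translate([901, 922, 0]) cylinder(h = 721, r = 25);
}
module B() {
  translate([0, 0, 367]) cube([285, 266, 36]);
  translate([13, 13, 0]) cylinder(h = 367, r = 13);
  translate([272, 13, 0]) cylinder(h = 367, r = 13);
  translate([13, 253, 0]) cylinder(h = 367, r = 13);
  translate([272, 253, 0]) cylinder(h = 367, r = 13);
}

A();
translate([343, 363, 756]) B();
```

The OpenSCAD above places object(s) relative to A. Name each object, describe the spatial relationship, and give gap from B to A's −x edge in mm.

A is a table. B is a stool. The stool is on top of the table, centred. The gap from the stool to the table's −x edge is 343 mm.

The stool's min-x is at 343; the table's min-x is 0; gap = 343 mm.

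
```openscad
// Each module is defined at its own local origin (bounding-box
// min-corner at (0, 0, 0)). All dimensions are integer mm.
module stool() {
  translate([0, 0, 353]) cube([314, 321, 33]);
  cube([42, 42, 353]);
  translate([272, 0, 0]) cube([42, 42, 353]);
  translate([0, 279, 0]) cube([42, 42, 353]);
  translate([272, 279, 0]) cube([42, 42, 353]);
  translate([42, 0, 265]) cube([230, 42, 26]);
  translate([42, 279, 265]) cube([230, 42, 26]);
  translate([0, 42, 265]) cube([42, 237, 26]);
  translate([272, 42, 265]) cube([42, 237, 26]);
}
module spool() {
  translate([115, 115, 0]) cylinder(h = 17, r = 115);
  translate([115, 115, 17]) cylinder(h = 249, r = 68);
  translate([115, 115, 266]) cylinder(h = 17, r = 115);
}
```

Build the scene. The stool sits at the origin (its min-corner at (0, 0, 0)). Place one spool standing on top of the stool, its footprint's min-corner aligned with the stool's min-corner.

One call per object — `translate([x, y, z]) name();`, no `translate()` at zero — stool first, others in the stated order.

stool();
translate([0, 0, 386]) spool();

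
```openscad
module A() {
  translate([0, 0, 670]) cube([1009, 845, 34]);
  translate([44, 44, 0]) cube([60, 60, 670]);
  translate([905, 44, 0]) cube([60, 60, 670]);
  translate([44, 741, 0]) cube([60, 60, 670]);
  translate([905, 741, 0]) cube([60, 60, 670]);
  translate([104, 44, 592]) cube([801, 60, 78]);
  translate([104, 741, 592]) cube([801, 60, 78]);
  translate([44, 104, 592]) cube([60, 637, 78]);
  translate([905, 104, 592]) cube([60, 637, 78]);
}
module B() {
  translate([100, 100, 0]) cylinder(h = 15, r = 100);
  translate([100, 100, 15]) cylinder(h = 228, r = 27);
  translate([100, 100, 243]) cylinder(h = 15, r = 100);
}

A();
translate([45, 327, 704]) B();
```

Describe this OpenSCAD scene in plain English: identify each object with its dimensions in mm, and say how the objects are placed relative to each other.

A is a table: top 1009 mm (x) × 845 mm (y), 34 mm thick, upper face at z = 704 mm, on four 60×60 mm square legs, each inset 44 mm from the nearest pair of top edges, running from z = 0 to the bottom of the top. Four apron rails, 60 mm thick and 78 mm tall, run between adjacent legs with their top edges flush with the underside of the top and their outer faces flush with the legs' outer faces.

B is a spool: two coaxial disc flanges of radius 100 mm and thickness 15 mm, joined by a core cylinder of radius 27 mm and height 228 mm. The lower flange rests on z = 0 and the three cylinders share a vertical axis.

The spool is on top of the table.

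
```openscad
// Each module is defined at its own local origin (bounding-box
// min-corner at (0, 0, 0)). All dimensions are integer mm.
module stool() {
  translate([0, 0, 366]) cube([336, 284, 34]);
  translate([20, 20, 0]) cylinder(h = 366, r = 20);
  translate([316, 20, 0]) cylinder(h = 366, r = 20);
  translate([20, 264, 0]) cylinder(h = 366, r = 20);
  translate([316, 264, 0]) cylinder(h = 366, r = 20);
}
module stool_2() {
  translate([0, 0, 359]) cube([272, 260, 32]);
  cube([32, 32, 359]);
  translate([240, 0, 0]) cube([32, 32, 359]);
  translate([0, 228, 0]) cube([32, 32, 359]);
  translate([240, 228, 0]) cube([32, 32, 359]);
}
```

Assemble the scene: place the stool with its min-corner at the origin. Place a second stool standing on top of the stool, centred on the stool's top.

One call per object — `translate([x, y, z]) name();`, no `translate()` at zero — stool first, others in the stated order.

stool();
translate([32, 12, 400]) stool_2();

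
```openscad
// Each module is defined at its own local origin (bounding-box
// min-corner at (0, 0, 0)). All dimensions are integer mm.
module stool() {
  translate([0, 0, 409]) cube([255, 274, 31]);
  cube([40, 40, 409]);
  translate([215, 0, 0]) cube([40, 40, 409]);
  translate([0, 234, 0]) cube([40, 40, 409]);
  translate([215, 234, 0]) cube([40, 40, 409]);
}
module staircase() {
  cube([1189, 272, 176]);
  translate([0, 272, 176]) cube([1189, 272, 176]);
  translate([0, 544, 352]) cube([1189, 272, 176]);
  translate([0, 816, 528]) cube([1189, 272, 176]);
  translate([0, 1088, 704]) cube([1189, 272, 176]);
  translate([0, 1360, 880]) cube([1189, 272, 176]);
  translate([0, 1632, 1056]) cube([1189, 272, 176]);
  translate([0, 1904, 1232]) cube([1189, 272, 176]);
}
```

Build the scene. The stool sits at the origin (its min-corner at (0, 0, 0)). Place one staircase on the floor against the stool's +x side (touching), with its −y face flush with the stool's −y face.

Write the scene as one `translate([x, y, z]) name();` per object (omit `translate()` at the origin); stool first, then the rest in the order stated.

stool();
translate([255, 0, 0]) staircase();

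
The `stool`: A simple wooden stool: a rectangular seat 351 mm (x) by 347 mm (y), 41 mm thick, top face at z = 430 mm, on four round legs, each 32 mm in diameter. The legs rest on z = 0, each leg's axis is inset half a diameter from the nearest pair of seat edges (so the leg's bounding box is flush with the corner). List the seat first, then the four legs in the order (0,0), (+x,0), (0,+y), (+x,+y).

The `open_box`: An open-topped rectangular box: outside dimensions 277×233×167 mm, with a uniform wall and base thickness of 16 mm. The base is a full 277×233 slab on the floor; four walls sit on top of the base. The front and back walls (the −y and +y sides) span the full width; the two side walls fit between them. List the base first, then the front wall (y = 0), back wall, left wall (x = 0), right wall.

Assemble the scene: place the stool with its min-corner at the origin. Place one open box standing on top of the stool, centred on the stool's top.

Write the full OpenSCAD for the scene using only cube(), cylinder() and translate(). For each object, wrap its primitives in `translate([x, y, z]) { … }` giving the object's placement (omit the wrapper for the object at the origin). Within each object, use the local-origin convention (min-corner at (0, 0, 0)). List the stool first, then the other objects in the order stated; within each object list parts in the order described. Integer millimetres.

translate([0, 0, 389]) cube([351, 347, 41]);
translate([16, 16, 0]) cylinder(h = 389, r = 16);
translate([335, 16, 0]) cylinder(h = 389, r = 16);
translate([16, 331, 0]) cylinder(h = 389, r = 16);
translate([335, 331, 0]) cylinder(h = 389, r = 16);
translate([37, 57, 430]) {
  cube([277, 233, 16]);
  translate([0, 0, 16]) cube([277, 16, 151]);
  translate([0, 217, 16]) cube([277, 16, 151]);
  translate([0, 16, 16]) cube([16, 201, 151]);
  translate([261, 16, 16]) cube([16, 201, 151]);
}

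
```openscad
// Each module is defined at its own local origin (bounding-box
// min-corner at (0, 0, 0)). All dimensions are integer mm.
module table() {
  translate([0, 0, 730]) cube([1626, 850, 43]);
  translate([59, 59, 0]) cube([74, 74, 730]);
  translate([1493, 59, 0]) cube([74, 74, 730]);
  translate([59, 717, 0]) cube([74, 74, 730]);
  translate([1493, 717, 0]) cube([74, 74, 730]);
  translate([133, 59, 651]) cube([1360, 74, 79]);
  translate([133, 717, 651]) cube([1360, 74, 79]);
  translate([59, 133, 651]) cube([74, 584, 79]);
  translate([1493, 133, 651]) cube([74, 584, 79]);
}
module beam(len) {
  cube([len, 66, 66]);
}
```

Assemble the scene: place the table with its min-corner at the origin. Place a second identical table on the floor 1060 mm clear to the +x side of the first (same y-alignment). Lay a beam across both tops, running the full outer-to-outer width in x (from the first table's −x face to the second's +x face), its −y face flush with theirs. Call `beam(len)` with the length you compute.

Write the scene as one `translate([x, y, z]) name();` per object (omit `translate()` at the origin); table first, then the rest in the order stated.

table();
translate([2686, 0, 0]) table();
translate([0, 0, 773]) beam(4312);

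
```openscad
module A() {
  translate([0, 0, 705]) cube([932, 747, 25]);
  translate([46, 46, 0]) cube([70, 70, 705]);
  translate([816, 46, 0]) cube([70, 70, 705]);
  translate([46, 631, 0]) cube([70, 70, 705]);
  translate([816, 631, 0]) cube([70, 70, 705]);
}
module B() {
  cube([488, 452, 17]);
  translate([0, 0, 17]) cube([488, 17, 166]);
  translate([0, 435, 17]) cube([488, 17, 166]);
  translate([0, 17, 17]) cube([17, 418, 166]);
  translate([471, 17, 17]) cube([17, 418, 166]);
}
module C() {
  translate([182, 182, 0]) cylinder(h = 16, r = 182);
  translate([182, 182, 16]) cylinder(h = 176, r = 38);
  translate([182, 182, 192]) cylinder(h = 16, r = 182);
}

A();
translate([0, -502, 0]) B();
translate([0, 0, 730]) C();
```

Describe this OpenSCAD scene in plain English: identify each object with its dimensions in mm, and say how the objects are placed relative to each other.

A is a table with a 932×747 mm rectangular top, 25 mm thick, top surface at z = 730 mm, supported by four 70×70 mm square legs, each inset 46 mm from the nearest pair of top edges, running from the floor.

B is an open storage box with external size 488×452×183 mm and wall thickness 17 mm (the base is also 17 mm thick). The base covers the whole footprint; the four walls stand on the base, with the y-facing walls full-width and the x-facing walls fitting between their inner faces.

C is a spool: two coaxial disc flanges of radius 182 mm and thickness 16 mm, joined by a core cylinder of radius 38 mm and height 176 mm. The lower flange rests on z = 0 and the three cylinders share a vertical axis.

The open box is on the floor beside the table on its −y side. The spool is on top of the table.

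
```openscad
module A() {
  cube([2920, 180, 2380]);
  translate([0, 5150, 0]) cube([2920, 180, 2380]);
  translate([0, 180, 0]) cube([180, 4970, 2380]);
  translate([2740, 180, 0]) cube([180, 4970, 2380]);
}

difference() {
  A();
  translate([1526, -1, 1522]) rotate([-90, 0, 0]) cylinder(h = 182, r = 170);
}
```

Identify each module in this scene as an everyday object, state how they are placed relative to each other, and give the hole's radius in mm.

A is a house frame. The house frame has a circular hole through its front wall. The hole's radius is 170 mm.

The subtracted cylinder has r = 170 mm.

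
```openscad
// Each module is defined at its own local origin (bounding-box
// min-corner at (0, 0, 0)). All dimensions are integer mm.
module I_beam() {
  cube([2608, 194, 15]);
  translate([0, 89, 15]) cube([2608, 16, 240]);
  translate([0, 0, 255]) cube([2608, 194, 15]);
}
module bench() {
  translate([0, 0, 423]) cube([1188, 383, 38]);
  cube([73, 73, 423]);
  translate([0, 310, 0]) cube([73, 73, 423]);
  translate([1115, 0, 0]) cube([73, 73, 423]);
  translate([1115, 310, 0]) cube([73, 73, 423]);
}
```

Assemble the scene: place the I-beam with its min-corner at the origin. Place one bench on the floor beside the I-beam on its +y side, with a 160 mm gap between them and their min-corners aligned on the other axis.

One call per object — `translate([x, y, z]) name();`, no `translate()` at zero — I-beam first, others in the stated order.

I_beam();
translate([0, 354, 0]) bench();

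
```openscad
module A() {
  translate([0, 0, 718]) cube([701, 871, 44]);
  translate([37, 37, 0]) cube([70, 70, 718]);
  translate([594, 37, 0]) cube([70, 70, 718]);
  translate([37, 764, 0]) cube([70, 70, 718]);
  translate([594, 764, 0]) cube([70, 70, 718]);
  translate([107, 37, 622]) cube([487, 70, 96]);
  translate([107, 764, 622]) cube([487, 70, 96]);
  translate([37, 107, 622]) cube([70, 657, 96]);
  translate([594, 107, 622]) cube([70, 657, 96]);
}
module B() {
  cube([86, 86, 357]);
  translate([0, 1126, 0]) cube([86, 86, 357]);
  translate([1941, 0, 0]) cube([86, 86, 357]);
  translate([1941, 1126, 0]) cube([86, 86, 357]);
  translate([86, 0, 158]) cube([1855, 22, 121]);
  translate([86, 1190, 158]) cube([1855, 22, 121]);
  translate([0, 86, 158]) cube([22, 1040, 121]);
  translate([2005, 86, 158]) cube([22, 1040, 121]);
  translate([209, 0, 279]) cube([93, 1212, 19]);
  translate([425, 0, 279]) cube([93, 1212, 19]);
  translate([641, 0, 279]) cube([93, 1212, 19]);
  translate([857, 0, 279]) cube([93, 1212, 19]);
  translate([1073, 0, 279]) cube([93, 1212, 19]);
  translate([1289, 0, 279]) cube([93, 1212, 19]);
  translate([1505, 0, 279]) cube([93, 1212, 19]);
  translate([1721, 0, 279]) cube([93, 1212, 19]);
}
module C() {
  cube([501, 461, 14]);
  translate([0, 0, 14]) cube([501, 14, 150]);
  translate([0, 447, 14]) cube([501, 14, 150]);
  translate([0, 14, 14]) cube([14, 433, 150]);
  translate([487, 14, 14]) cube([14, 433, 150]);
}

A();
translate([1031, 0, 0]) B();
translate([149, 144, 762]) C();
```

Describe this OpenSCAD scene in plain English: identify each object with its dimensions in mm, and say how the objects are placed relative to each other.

A is a rectangular dining table. The top is 701×871×44 mm with its upper surface at z = 762 mm. It stands on four 70×70 mm square legs, each inset 37 mm from the nearest pair of top edges, running from the floor to the underside of the top. Four apron rails, 70 mm thick and 96 mm tall, run between adjacent legs with their top edges flush with the underside of the top and their outer faces flush with the legs' outer faces.

B is a bed frame 2027 mm long (x) by 1212 mm wide (y). Four 86×86 mm corner posts, 357 mm tall, at the corners of the footprint. Four rails of 22 mm thickness and 121 mm height run between adjacent posts with their undersides at z = 158 mm, their outer faces flush with the outside of the frame (the two x-running rails run between the posts' inner faces; the two y-running rails run between the posts' inner faces). 8 slats, each 93 mm wide (x) and 19 mm thick, lie across the top of the two x-running rails, running the full 1212 mm width of the frame in y; the slats are evenly spaced along x between the inner faces of the end posts with equal gaps (rounded down to the nearest mm) at the −x end and between each pair — any rounding remainder accumulates at the +x end.

C is an open-topped rectangular box: outside dimensions 501×461×164 mm, with a uniform wall and base thickness of 14 mm. The base is a full 501×461 slab on the floor; four walls sit on top of the base. The front and back walls (the −y and +y sides) span the full width; the two side walls fit between them.

The bed frame is on the floor beside the table on its +x side. The open box is on top of the table.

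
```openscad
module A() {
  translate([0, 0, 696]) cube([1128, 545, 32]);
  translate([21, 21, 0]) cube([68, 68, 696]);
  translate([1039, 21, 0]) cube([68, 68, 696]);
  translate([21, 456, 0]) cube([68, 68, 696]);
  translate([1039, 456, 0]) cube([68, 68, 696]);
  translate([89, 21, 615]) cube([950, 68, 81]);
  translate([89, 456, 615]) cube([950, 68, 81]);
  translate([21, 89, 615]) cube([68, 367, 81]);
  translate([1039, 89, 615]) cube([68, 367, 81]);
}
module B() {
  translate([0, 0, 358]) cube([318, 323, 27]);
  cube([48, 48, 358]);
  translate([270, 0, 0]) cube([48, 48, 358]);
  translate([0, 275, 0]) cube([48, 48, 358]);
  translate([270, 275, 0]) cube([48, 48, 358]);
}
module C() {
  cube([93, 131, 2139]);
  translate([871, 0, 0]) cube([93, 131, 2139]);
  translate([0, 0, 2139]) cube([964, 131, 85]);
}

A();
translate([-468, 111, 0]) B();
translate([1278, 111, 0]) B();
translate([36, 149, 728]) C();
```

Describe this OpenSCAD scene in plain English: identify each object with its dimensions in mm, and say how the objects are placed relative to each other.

A is a table with a 1128×545 mm rectangular top, 32 mm thick, top surface at z = 728 mm, supported by four 68×68 mm square legs, each inset 21 mm from the nearest pair of top edges, running from the floor. Four apron rails, 68 mm thick and 81 mm tall, run between adjacent legs with their top edges flush with the underside of the top and their outer faces flush with the legs' outer faces.

B is a simple wooden stool: a rectangular seat 318 mm (x) by 323 mm (y), 27 mm thick, top face at z = 385 mm, on four square legs, each 48×48 mm in cross-section. The legs rest on z = 0, each flush with a corner of the seat.

C is a door frame. The clear opening is 778 mm wide and 2139 mm high. Two 93 mm wide jambs, 131 mm deep, stand either side of the opening from the floor to the top of the opening. A 85 mm thick head sits across the top of both jambs, spanning the full outside width of the frame.

Two stools sit around the table at the −x, +x sides. The door frame is on top of the table.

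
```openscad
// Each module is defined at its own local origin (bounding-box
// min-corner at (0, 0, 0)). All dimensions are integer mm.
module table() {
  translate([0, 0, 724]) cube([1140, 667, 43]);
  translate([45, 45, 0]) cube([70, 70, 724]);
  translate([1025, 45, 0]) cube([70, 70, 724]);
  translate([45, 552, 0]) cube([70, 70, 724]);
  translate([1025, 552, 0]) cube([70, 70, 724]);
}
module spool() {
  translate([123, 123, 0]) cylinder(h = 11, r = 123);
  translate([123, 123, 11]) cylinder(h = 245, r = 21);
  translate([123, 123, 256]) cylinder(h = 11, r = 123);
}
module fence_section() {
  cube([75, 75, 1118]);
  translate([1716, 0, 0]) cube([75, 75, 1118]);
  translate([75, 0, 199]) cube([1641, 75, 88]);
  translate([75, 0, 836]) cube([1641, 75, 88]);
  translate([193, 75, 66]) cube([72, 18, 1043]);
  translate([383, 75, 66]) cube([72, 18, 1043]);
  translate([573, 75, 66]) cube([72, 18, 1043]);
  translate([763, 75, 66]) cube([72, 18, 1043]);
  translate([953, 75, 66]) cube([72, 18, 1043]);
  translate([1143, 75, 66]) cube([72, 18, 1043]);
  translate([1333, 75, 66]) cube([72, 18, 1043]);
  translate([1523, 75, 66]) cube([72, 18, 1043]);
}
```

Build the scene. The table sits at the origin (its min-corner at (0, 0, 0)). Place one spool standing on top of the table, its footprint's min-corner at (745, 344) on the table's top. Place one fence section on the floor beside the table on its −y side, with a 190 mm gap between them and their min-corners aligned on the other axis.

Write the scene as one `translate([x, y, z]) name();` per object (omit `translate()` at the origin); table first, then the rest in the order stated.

table();
translate([745, 344, 767]) spool();
translate([0, -283, 0]) fence_section();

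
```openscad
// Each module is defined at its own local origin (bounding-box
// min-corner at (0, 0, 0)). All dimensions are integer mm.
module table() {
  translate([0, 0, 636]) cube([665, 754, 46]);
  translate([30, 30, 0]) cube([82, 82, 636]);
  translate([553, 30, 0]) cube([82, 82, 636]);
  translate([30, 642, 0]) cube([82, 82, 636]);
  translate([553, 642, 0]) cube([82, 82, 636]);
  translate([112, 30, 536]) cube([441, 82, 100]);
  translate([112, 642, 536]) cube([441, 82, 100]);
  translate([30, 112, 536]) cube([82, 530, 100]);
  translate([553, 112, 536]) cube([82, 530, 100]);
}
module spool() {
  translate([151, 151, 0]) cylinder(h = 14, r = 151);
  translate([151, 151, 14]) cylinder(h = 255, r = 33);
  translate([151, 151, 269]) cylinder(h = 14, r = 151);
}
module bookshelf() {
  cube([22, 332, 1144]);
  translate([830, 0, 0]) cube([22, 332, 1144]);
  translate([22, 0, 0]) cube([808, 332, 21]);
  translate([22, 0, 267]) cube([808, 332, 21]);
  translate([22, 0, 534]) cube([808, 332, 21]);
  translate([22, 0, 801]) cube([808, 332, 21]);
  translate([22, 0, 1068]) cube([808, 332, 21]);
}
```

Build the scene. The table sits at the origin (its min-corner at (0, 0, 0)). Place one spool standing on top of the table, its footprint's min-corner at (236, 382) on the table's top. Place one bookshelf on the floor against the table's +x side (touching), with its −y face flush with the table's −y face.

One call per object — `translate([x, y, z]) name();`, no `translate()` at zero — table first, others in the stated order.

table();
translate([236, 382, 682]) spool();
translate([665, 0, 0]) bookshelf();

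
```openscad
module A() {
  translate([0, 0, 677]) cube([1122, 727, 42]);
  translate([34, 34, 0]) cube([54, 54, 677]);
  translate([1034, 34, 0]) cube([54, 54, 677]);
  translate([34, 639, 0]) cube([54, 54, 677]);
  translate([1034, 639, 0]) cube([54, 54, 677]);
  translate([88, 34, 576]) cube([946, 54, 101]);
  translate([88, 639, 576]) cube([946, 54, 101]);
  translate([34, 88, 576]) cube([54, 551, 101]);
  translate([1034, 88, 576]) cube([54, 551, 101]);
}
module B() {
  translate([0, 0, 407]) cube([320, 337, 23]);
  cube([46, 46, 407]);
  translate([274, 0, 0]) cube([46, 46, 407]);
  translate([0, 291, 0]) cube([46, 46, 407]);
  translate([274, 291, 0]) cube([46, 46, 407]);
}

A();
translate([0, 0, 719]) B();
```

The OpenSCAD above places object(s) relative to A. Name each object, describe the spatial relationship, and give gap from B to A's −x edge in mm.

A is a table. B is a stool. The stool is on top of the table. The gap from the stool to the table's −x edge is 0 mm.

The stool's min-x is at 0; the table's min-x is 0; gap = 0 mm.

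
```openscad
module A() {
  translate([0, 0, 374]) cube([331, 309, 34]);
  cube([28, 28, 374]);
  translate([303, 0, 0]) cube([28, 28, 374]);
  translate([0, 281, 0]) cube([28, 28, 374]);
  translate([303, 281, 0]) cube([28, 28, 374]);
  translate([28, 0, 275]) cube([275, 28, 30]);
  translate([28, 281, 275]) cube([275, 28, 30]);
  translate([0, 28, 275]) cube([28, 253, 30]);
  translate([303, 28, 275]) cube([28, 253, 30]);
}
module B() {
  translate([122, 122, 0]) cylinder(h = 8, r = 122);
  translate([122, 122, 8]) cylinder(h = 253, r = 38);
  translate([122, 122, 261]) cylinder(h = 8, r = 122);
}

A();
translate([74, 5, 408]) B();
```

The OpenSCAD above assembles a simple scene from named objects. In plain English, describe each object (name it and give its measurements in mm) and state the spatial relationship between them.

A is a four-legged stool. The seat is a 331×309×34 mm slab whose top surface is at z = 408 mm; four square legs, each 28×28 mm in cross-section, run from the floor (z = 0) to the underside of the seat, each flush with a corner of the seat. Four stretchers, 28 mm wide and 30 mm tall, connect adjacent legs with their undersides at z = 275 mm, each running between the inner faces of the legs it joins and aligned with the legs' outer faces on the other axis.

B is a spool: two coaxial disc flanges of radius 122 mm and thickness 8 mm, joined by a core cylinder of radius 38 mm and height 253 mm. The lower flange rests on z = 0 and the three cylinders share a vertical axis.

The spool is on top of the stool.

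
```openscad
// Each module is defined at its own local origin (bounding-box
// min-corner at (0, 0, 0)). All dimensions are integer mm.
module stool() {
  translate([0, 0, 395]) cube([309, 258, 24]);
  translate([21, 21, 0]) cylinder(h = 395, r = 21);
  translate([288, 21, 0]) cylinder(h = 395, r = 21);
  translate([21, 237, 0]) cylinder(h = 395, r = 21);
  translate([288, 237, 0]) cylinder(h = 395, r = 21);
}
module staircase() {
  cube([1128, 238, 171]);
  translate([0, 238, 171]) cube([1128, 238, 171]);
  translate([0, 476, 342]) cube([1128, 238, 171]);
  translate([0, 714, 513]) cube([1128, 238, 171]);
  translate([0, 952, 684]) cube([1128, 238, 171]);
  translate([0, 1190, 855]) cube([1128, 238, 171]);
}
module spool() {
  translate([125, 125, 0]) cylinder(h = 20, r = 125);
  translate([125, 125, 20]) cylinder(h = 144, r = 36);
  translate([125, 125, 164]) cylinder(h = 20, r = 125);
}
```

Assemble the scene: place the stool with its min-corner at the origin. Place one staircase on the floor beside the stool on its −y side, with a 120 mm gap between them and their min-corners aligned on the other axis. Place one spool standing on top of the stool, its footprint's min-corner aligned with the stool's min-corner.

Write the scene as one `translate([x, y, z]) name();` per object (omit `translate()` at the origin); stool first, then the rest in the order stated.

stool();
translate([0, -1548, 0]) staircase();
translate([0, 0, 419]) spool();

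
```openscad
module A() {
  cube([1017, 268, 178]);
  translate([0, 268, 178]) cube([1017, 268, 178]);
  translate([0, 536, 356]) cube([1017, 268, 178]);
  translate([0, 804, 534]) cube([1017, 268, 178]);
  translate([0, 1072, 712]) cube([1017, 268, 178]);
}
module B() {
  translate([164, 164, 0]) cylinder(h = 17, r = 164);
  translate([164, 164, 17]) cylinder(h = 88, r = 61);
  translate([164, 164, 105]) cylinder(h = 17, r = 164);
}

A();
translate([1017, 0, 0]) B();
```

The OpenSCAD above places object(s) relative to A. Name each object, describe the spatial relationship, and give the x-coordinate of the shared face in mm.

A is a staircase. B is a spool. The spool is against the staircase's +x side, with their −y faces flush. The x-coordinate of the shared face is 1017 mm.

The staircase's +x face and the spool's −x face are both at x = 1017 mm.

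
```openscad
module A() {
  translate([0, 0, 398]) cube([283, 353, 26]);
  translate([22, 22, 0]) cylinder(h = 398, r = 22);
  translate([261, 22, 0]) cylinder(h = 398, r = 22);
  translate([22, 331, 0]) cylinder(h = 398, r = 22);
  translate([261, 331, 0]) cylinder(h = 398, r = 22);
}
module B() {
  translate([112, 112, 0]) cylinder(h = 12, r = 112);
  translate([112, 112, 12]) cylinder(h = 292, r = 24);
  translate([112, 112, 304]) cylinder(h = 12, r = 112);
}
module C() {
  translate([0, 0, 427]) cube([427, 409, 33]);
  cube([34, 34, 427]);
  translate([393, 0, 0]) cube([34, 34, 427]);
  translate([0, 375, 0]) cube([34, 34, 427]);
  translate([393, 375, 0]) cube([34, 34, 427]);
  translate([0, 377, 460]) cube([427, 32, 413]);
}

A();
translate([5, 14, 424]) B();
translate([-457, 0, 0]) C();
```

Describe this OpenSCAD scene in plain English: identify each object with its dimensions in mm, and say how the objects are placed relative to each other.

A is a four-legged stool. The seat is 283×353 mm, 26 mm thick, top at z = 424 mm. It stands on four round legs, each 44 mm in diameter, from z = 0 to the seat underside, each leg's axis is inset half a diameter from the nearest pair of seat edges (so the leg's bounding box is flush with the corner).

B is a spool: two coaxial disc flanges of radius 112 mm and thickness 12 mm, joined by a core cylinder of radius 24 mm and height 292 mm. The lower flange rests on z = 0 and the three cylinders share a vertical axis.

C is a chair: 427×409 mm seat, 33 mm thick, top at z = 460 mm, on four 34 mm square corner legs flush with the seat edges. A 32 mm thick backrest slab spans the full seat width, extending 413 mm above the seat top, its back face flush with the seat's +y edge.

The spool is on top of the stool. The chair is on the floor beside the stool on its −x side.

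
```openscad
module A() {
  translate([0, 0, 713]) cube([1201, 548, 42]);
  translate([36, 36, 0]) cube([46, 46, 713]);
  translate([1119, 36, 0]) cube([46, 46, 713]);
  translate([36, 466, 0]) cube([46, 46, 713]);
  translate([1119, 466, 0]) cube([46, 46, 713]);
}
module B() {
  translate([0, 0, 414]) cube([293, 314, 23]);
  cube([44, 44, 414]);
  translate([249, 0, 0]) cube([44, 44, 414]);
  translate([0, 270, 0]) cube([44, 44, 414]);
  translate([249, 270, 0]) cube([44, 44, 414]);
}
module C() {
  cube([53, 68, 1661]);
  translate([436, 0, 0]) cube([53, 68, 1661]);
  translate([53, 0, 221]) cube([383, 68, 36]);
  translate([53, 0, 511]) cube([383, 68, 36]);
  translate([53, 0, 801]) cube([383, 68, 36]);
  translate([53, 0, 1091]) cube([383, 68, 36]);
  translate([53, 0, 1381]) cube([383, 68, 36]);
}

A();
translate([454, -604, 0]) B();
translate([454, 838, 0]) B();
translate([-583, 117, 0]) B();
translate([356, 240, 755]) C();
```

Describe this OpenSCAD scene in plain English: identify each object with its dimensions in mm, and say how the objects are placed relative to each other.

A is a table: top 1201 mm (x) × 548 mm (y), 42 mm thick, upper face at z = 755 mm, on four 46×46 mm square legs, each inset 36 mm from the nearest pair of top edges, running from z = 0 to the bottom of the top.

B is a simple wooden stool: a rectangular seat 293 mm (x) by 314 mm (y), 23 mm thick, top face at z = 437 mm, on four square legs, each 44×44 mm in cross-section. The legs rest on z = 0, each flush with a corner of the seat.

C is a wooden ladder with two side rails of 53×68 mm section and 1661 mm height, set 489 mm apart overall. Between them run 5 rectangular rungs (68 mm deep, 36 mm thick), front faces flush with the rails' −y face. The bottom of the first rung is 221 mm above the floor and each subsequent rung is 290 mm higher than the one below.

Three stools sit around the table at the −y, +y, −x sides. The ladder is on top of the table, centred.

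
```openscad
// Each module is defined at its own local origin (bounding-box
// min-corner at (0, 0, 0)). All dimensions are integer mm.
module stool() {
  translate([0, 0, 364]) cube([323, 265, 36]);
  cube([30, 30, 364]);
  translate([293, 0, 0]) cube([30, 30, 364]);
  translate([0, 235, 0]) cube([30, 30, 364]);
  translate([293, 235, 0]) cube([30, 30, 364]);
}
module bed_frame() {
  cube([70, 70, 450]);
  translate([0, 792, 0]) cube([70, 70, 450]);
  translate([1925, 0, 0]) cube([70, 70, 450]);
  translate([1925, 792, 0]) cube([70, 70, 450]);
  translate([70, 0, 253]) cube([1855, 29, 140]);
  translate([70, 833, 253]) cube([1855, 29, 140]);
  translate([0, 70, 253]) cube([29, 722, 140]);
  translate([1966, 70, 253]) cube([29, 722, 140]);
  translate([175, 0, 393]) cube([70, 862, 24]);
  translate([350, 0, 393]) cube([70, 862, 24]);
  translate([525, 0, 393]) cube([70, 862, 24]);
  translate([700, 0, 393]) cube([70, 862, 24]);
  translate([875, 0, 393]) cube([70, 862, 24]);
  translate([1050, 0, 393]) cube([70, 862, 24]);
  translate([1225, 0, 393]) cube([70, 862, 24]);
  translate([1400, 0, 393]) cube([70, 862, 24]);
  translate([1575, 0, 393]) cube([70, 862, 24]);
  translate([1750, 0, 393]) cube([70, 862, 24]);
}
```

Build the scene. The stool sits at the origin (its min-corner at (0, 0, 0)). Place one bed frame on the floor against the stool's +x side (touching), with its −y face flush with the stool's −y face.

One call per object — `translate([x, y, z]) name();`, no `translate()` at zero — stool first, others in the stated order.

stool();
translate([323, 0, 0]) bed_frame();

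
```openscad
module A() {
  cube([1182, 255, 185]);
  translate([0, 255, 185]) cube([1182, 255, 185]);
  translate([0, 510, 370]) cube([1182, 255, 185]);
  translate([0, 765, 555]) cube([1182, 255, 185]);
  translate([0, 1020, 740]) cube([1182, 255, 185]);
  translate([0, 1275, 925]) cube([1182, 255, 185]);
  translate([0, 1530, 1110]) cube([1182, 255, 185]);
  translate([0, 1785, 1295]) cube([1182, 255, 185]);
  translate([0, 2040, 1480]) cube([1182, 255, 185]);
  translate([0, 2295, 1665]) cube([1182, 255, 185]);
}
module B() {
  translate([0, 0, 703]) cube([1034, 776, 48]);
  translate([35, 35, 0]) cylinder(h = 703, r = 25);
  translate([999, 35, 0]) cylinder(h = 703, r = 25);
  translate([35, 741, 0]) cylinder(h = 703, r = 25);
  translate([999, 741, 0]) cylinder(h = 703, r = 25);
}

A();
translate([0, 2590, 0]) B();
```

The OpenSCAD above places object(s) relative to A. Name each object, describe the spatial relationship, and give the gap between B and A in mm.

The table's nearest face is 40 mm from the staircase's +y face.

A is a staircase. B is a table. The table is on the floor beside the staircase on its +y side. The gap between the table and the staircase is 40 mm.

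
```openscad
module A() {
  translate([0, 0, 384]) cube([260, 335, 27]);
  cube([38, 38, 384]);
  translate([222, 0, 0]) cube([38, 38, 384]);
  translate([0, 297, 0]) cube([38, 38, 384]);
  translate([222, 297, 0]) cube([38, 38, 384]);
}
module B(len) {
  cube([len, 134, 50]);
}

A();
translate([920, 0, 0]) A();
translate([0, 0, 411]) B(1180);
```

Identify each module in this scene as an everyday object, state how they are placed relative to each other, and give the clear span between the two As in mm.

A is a stool. B is a beam. A beam spans the tops of two stools. The clear span between the two stools is 660 mm.

Second stool starts at x = 920; first ends at x = 260; clear span = 920 − 260 = 660 mm.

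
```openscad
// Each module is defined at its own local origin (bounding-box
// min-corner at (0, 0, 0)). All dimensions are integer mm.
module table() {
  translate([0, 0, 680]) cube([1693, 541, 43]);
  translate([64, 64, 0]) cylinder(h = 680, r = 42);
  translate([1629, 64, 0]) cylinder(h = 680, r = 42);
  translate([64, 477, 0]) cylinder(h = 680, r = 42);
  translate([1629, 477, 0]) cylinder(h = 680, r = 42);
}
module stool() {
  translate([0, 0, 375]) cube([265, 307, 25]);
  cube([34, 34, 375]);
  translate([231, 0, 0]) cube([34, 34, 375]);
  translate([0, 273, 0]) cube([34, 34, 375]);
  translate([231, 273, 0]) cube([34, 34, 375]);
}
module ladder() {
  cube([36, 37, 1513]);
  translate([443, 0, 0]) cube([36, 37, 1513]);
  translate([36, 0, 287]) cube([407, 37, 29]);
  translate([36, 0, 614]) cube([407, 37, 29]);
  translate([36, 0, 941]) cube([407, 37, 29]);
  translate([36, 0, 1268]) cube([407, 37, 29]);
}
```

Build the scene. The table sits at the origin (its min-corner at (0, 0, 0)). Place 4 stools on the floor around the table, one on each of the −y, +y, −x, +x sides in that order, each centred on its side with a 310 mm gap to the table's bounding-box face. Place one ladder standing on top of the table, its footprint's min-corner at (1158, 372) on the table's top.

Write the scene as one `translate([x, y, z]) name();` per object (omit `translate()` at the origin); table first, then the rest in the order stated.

table();
translate([714, -617, 0]) stool();
translate([714, 851, 0]) stool();
translate([-575, 117, 0]) stool();
translate([2003, 117, 0]) stool();
translate([1158, 372, 723]) ladder();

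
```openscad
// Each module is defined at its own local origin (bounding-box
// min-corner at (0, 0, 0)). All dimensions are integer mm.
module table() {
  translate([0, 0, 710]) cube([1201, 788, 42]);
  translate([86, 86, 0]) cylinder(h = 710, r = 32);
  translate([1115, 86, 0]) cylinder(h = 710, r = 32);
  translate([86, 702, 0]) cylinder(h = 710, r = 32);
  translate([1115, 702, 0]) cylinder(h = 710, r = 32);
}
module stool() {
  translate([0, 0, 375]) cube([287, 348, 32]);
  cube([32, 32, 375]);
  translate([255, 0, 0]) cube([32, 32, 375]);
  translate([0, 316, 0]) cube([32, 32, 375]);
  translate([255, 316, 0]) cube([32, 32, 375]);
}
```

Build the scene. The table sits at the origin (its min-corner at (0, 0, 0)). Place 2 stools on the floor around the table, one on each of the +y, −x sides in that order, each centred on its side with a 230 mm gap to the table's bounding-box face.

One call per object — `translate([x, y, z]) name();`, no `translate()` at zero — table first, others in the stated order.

table();
translate([457, 1018, 0]) stool();
translate([-517, 220, 0]) stool();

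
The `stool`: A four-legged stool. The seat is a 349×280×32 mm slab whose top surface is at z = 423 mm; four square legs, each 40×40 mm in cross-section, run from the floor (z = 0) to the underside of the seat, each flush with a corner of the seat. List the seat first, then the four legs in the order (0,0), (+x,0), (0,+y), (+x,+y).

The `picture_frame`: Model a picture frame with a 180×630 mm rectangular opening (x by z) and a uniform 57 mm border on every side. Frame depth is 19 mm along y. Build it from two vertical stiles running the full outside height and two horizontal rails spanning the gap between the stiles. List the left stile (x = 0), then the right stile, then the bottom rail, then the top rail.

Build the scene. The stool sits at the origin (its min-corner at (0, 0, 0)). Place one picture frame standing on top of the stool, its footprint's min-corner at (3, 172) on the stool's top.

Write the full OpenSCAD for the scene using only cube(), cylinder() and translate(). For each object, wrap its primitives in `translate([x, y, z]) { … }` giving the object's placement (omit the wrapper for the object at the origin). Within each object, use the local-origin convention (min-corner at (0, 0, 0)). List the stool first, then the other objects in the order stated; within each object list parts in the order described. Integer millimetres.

translate([0, 0, 391]) cube([349, 280, 32]);
cube([40, 40, 391]);
translate([309, 0, 0]) cube([40, 40, 391]);
translate([0, 240, 0]) cube([40, 40, 391]);
translate([309, 240, 0]) cube([40, 40, 391]);
translate([3, 172, 423]) {
  cube([57, 19, 744]);
  translate([237, 0, 0]) cube([57, 19, 744]);
  translate([57, 0, 0]) cube([180, 19, 57]);
  translate([57, 0, 687]) cube([180, 19, 57]);
}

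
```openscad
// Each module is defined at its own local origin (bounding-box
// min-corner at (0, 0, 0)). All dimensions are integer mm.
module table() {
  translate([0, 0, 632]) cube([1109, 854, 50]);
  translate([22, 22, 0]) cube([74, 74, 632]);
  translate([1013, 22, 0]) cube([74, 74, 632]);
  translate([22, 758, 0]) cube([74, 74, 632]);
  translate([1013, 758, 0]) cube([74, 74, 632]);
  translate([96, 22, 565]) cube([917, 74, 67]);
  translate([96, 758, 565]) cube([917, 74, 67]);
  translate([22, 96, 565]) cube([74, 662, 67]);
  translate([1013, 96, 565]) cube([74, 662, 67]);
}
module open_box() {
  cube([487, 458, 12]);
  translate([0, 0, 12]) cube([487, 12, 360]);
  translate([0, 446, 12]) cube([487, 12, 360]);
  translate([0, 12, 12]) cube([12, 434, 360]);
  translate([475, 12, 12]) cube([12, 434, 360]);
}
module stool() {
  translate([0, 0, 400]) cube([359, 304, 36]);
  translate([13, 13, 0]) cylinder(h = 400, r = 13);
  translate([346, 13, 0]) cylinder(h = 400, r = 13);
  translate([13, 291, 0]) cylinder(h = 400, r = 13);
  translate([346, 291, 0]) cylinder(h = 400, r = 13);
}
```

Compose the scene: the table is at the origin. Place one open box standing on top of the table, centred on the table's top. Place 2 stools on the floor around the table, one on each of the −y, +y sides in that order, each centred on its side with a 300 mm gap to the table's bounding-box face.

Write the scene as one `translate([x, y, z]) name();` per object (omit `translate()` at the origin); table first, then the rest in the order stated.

table();
translate([311, 198, 682]) open_box();
translate([375, -604, 0]) stool();
translate([375, 1154, 0]) stool();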